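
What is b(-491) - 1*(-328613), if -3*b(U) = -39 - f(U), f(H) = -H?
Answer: 986369/3 ≈ 3.2879e+5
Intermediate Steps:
b(U) = 13 - U/3 (b(U) = -(-39 - (-1)*U)/3 = -(-39 + U)/3 = 13 - U/3)
b(-491) - 1*(-328613) = (13 - 1/3*(-491)) - 1*(-328613) = (13 + 491/3) + 328613 = 530/3 + 328613 = 986369/3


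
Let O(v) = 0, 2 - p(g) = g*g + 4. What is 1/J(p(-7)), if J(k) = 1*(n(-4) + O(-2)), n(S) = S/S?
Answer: 1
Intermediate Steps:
p(g) = -2 - g² (p(g) = 2 - (g*g + 4) = 2 - (g² + 4) = 2 - (4 + g²) = 2 + (-4 - g²) = -2 - g²)
n(S) = 1
J(k) = 1 (J(k) = 1*(1 + 0) = 1*1 = 1)
1/J(p(-7)) = 1/1 = 1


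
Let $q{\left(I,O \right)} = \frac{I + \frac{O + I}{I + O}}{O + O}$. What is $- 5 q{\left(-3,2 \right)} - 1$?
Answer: $\frac{3}{2} \approx 1.5$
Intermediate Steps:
$q{\left(I,O \right)} = \frac{1 + I}{2 O}$ ($q{\left(I,O \right)} = \frac{I + \frac{I + O}{I + O}}{2 O} = \left(I + 1\right) \frac{1}{2 O} = \left(1 + I\right) \frac{1}{2 O} = \frac{1 + I}{2 O}$)
$- 5 q{\left(-3,2 \right)} - 1 = - 5 \frac{1 - 3}{2 \cdot 2} - 1 = - 5 \cdot \frac{1}{2} \cdot \frac{1}{2} \left(-2\right) - 1 = \left(-5\right) \left(- \frac{1}{2}\right) - 1 = \frac{5}{2} - 1 = \frac{3}{2}$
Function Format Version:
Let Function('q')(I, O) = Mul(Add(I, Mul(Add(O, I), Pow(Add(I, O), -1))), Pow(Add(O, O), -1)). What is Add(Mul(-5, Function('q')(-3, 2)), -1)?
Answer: Rational(3, 2) ≈ 1.5000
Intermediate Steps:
Function('q')(I, O) = Mul(Rational(1, 2), Pow(O, -1), Add(1, I)) (Function('q')(I, O) = Mul(Add(I, Mul(Add(I, O), Pow(Add(I, O), -1))), Pow(Mul(2, O), -1)) = Mul(Add(I, 1), Mul(Rational(1, 2), Pow(O, -1))) = Mul(Add(1, I), Mul(Rational(1, 2), Pow(O, -1))) = Mul(Rational(1, 2), Pow(O, -1), Add(1, I)))
Add(Mul(-5, Function('q')(-3, 2)), -1) = Add(Mul(-5, Mul(Rational(1, 2), Pow(2, -1), Add(1, -3))), -1) = Add(Mul(-5, Mul(Rational(1, 2), Rational(1, 2), -2)), -1) = Add(Mul(-5, Rational(-1, 2)), -1) = Add(Rational(5, 2), -1) = Rational(3, 2)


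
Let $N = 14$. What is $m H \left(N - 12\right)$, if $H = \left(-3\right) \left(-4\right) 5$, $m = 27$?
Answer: $3240$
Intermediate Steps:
$H = 60$ ($H = 12 \cdot 5 = 60$)
$m H \left(N - 12\right) = 27 \cdot 60 \left(14 - 12\right) = 1620 \cdot 2 = 3240$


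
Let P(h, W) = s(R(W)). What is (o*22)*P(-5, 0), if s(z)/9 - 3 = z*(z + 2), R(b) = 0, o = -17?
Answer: -10098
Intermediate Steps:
s(z) = 27 + 9*z*(2 + z) (s(z) = 27 + 9*(z*(z + 2)) = 27 + 9*(z*(2 + z)) = 27 + 9*z*(2 + z))
P(h, W) = 27 (P(h, W) = 27 + 9*0² + 18*0 = 27 + 9*0 + 0 = 27 + 0 + 0 = 27)
(o*22)*P(-5, 0) = -17*22*27 = -374*27 = -10098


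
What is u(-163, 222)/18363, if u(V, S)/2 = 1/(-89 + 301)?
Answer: 1/1946478 ≈ 5.1375e-7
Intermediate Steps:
u(V, S) = 1/106 (u(V, S) = 2/(-89 + 301) = 2/212 = 2*(1/212) = 1/106)
u(-163, 222)/18363 = (1/106)/18363 = (1/106)*(1/18363) = 1/1946478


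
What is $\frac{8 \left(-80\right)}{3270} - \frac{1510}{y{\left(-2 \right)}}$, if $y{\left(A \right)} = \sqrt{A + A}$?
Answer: $- \frac{64}{327} + 755 i \approx -0.19572 + 755.0 i$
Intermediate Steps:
$y{\left(A \right)} = \sqrt{2} \sqrt{A}$ ($y{\left(A \right)} = \sqrt{2 A} = \sqrt{2} \sqrt{A}$)
$\frac{8 \left(-80\right)}{3270} - \frac{1510}{y{\left(-2 \right)}} = \frac{8 \left(-80\right)}{3270} - \frac{1510}{\sqrt{2} \sqrt{-2}} = \left(-640\right) \frac{1}{3270} - \frac{1510}{\sqrt{2} i \sqrt{2}} = - \frac{64}{327} - \frac{1510}{2 i} = - \frac{64}{327} - 1510 \left(- \frac{i}{2}\right) = - \frac{64}{327} + 755 i$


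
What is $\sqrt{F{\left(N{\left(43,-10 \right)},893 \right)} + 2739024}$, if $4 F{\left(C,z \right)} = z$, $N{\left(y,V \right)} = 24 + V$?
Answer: $\frac{\sqrt{10956989}}{2} \approx 1655.1$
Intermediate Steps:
$F{\left(C,z \right)} = \frac{z}{4}$
$\sqrt{F{\left(N{\left(43,-10 \right)},893 \right)} + 2739024} = \sqrt{\frac{1}{4} \cdot 893 + 2739024} = \sqrt{\frac{893}{4} + 2739024} = \sqrt{\frac{10956989}{4}} = \frac{\sqrt{10956989}}{2}$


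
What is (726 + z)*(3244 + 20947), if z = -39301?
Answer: -933167825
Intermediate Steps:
(726 + z)*(3244 + 20947) = (726 - 39301)*(3244 + 20947) = -38575*24191 = -933167825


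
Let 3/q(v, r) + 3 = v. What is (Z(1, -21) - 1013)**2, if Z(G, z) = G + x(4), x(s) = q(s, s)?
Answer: 1018081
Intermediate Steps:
q(v, r) = 3/(-3 + v)
x(s) = 3/(-3 + s)
Z(G, z) = 3 + G (Z(G, z) = G + 3/(-3 + 4) = G + 3/1 = G + 3*1 = G + 3 = 3 + G)
(Z(1, -21) - 1013)**2 = ((3 + 1) - 1013)**2 = (4 - 1013)**2 = (-1009)**2 = 1018081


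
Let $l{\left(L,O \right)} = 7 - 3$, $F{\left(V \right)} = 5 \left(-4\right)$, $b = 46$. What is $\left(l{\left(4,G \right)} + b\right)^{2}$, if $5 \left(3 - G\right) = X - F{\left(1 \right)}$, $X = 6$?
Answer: $2500$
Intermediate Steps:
$F{\left(V \right)} = -20$
$G = - \frac{11}{5}$ ($G = 3 - \frac{6 - -20}{5} = 3 - \frac{6 + 20}{5} = 3 - \frac{26}{5} = - \frac{11}{5} \approx -2.2$)
$l{\left(L,O \right)} = 4$ ($l{\left(L,O \right)} = 7 - 3 = 4$)
$\left(l{\left(4,G \right)} + b\right)^{2} = \left(4 + 46\right)^{2} = 50^{2} = 2500$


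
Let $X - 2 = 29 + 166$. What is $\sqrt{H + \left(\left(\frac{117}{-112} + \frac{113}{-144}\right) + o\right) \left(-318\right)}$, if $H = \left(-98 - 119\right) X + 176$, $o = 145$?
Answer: $\frac{i \sqrt{155410626}}{42} \approx 296.82 i$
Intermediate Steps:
$X = 197$ ($X = 2 + \left(29 + 166\right) = 2 + 195 = 197$)
$H = -42573$ ($H = \left(-98 - 119\right) 197 + 176 = \left(-217\right) 197 + 176 = -42749 + 176 = -42573$)
$\sqrt{H + \left(\left(\frac{117}{-112} + \frac{113}{-144}\right) + o\right) \left(-318\right)} = \sqrt{-42573 + \left(\left(\frac{117}{-112} + \frac{113}{-144}\right) + 145\right) \left(-318\right)} = \sqrt{-42573 + \left(\left(117 \left(- \frac{1}{112}\right) + 113 \left(- \frac{1}{144}\right)\right) + 145\right) \left(-318\right)} = \sqrt{-42573 + \left(\left(- \frac{117}{112} - \frac{113}{144}\right) + 145\right) \left(-318\right)} = \sqrt{-42573 + \left(- \frac{461}{252} + 145\right) \left(-318\right)} = \sqrt{-42573 + \frac{36079}{252} \left(-318\right)} = \sqrt{-42573 - \frac{1912187}{42}} = \sqrt{- \frac{3700253}{42}} = \frac{i \sqrt{155410626}}{42}$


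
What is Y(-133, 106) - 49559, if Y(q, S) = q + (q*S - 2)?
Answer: -63792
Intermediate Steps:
Y(q, S) = -2 + q + S*q (Y(q, S) = q + (S*q - 2) = q + (-2 + S*q) = -2 + q + S*q)
Y(-133, 106) - 49559 = (-2 - 133 + 106*(-133)) - 49559 = (-2 - 133 - 14098) - 49559 = -14233 - 49559 = -63792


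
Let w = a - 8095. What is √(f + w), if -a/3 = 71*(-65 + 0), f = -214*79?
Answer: 2*I*√2789 ≈ 105.62*I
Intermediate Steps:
f = -16906
a = 13845 (a = -213*(-65 + 0) = -213*(-65) = -3*(-4615) = 13845)
w = 5750 (w = 13845 - 8095 = 5750)
√(f + w) = √(-16906 + 5750) = √(-11156) = 2*I*√2789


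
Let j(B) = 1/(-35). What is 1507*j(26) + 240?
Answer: 6893/35 ≈ 196.94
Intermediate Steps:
j(B) = -1/35
1507*j(26) + 240 = 1507*(-1/35) + 240 = -1507/35 + 240 = 6893/35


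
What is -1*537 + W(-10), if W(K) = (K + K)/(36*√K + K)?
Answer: -350651/653 + 36*I*√10/653 ≈ -536.98 + 0.17434*I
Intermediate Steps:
W(K) = 2*K/(K + 36*√K) (W(K) = (2*K)/(K + 36*√K) = 2*K/(K + 36*√K))
-1*537 + W(-10) = -1*537 + 2*(-10)/(-10 + 36*√(-10)) = -537 + 2*(-10)/(-10 + 36*(I*√10)) = -537 + 2*(-10)/(-10 + 36*I*√10) = -537 - 20/(-10 + 36*I*√10)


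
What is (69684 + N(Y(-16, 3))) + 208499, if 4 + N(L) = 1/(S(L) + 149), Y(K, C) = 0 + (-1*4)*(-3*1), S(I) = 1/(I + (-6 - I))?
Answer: 248413853/893 ≈ 2.7818e+5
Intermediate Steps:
S(I) = -⅙ (S(I) = 1/(-6) = -⅙)
Y(K, C) = 12 (Y(K, C) = 0 - 4*(-3) = 0 + 12 = 12)
N(L) = -3566/893 (N(L) = -4 + 1/(-⅙ + 149) = -4 + 1/(893/6) = -4 + 6/893 = -3566/893)
(69684 + N(Y(-16, 3))) + 208499 = (69684 - 3566/893) + 208499 = 62224246/893 + 208499 = 248413853/893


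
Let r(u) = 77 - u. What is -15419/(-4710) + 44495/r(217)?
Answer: -20741279/65940 ≈ -314.55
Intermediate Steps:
-15419/(-4710) + 44495/r(217) = -15419/(-4710) + 44495/(77 - 1*217) = -15419*(-1/4710) + 44495/(77 - 217) = 15419/4710 + 44495/(-140) = 15419/4710 + 44495*(-1/140) = 15419/4710 - 8899/28 = -20741279/65940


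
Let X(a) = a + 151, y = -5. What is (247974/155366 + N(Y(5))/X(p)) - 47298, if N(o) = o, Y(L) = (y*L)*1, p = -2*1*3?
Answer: -106550058278/2252807 ≈ -47297.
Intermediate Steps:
p = -6 (p = -2*3 = -6)
Y(L) = -5*L (Y(L) = -5*L*1 = -5*L)
X(a) = 151 + a
(247974/155366 + N(Y(5))/X(p)) - 47298 = (247974/155366 + (-5*5)/(151 - 6)) - 47298 = (247974*(1/155366) - 25/145) - 47298 = (123987/77683 - 25*1/145) - 47298 = (123987/77683 - 5/29) - 47298 = 3207208/2252807 - 47298 = -106550058278/2252807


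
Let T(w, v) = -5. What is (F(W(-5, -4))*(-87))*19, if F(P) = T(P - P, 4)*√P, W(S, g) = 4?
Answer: 16530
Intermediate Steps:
F(P) = -5*√P
(F(W(-5, -4))*(-87))*19 = (-5*√4*(-87))*19 = (-5*2*(-87))*19 = -10*(-87)*19 = 870*19 = 16530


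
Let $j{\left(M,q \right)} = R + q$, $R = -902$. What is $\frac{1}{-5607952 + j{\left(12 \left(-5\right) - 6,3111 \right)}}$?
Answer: $- \frac{1}{5605743} \approx -1.7839 \cdot 10^{-7}$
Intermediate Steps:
$j{\left(M,q \right)} = -902 + q$
$\frac{1}{-5607952 + j{\left(12 \left(-5\right) - 6,3111 \right)}} = \frac{1}{-5607952 + \left(-902 + 3111\right)} = \frac{1}{-5607952 + 2209} = \frac{1}{-5605743} = - \frac{1}{5605743}$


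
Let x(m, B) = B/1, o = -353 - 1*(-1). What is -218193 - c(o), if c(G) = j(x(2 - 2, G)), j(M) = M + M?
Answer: -217489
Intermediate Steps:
o = -352 (o = -353 + 1 = -352)
x(m, B) = B (x(m, B) = B*1 = B)
j(M) = 2*M
c(G) = 2*G
-218193 - c(o) = -218193 - 2*(-352) = -218193 - 1*(-704) = -218193 + 704 = -217489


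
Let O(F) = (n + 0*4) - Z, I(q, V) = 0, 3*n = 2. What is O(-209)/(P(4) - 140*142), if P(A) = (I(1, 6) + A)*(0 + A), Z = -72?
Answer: -109/29796 ≈ -0.0036582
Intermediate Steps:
n = ⅔ (n = (⅓)*2 = ⅔ ≈ 0.66667)
P(A) = A² (P(A) = (0 + A)*(0 + A) = A*A = A²)
O(F) = 218/3 (O(F) = (⅔ + 0*4) - 1*(-72) = (⅔ + 0) + 72 = ⅔ + 72 = 218/3)
O(-209)/(P(4) - 140*142) = 218/(3*(4² - 140*142)) = 218/(3*(16 - 19880)) = (218/3)/(-19864) = (218/3)*(-1/19864) = -109/29796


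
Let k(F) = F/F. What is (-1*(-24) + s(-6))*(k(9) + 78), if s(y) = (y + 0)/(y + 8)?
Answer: 1659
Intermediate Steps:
k(F) = 1
s(y) = y/(8 + y)
(-1*(-24) + s(-6))*(k(9) + 78) = (-1*(-24) - 6/(8 - 6))*(1 + 78) = (24 - 6/2)*79 = (24 - 6*1/2)*79 = (24 - 3)*79 = 21*79 = 1659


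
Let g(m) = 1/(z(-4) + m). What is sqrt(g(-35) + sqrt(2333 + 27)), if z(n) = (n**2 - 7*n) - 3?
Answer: sqrt(6 + 72*sqrt(590))/6 ≈ 6.9819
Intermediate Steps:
z(n) = -3 + n**2 - 7*n
g(m) = 1/(41 + m) (g(m) = 1/((-3 + (-4)**2 - 7*(-4)) + m) = 1/((-3 + 16 + 28) + m) = 1/(41 + m))
sqrt(g(-35) + sqrt(2333 + 27)) = sqrt(1/(41 - 35) + sqrt(2333 + 27)) = sqrt(1/6 + sqrt(2360)) = sqrt(1/6 + 2*sqrt(590))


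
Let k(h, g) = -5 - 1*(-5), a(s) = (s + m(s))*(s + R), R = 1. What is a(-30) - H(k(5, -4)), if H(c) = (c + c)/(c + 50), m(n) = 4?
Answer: 754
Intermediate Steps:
a(s) = (1 + s)*(4 + s) (a(s) = (s + 4)*(s + 1) = (4 + s)*(1 + s) = (1 + s)*(4 + s))
k(h, g) = 0 (k(h, g) = -5 + 5 = 0)
H(c) = 2*c/(50 + c) (H(c) = (2*c)/(50 + c) = 2*c/(50 + c))
a(-30) - H(k(5, -4)) = (4 + (-30)² + 5*(-30)) - 2*0/(50 + 0) = (4 + 900 - 150) - 2*0/50 = 754 - 2*0/50 = 754 - 1*0 = 754 + 0 = 754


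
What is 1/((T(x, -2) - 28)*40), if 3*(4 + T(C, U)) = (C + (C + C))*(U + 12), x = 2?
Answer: -1/480 ≈ -0.0020833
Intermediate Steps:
T(C, U) = -4 + C*(12 + U) (T(C, U) = -4 + ((C + (C + C))*(U + 12))/3 = -4 + ((C + 2*C)*(12 + U))/3 = -4 + ((3*C)*(12 + U))/3 = -4 + (3*C*(12 + U))/3 = -4 + C*(12 + U))
1/((T(x, -2) - 28)*40) = 1/(((-4 + 12*2 + 2*(-2)) - 28)*40) = 1/(((-4 + 24 - 4) - 28)*40) = 1/((16 - 28)*40) = 1/(-12*40) = 1/(-480) = -1/480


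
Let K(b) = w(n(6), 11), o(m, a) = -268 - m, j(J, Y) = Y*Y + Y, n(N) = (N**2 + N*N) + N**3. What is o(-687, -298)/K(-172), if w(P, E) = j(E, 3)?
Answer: 419/12 ≈ 34.917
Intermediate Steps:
n(N) = N**3 + 2*N**2 (n(N) = (N**2 + N**2) + N**3 = 2*N**2 + N**3 = N**3 + 2*N**2)
j(J, Y) = Y + Y**2 (j(J, Y) = Y**2 + Y = Y + Y**2)
w(P, E) = 12 (w(P, E) = 3*(1 + 3) = 3*4 = 12)
K(b) = 12
o(-687, -298)/K(-172) = (-268 - 1*(-687))/12 = (-268 + 687)*(1/12) = 419*(1/12) = 419/12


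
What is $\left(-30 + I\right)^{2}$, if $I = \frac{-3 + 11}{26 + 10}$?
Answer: $\frac{71824}{81} \approx 886.72$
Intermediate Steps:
$I = \frac{2}{9}$ ($I = \frac{8}{36} = 8 \cdot \frac{1}{36} = \frac{2}{9} \approx 0.22222$)
$\left(-30 + I\right)^{2} = \left(-30 + \frac{2}{9}\right)^{2} = \left(- \frac{268}{9}\right)^{2} = \frac{71824}{81}$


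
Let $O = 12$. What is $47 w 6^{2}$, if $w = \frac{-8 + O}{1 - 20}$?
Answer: $- \frac{6768}{19} \approx -356.21$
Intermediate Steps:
$w = - \frac{4}{19}$ ($w = \frac{-8 + 12}{1 - 20} = \frac{4}{-19} = 4 \left(- \frac{1}{19}\right) = - \frac{4}{19} \approx -0.21053$)
$47 w 6^{2} = 47 \left(- \frac{4}{19}\right) 6^{2} = \left(- \frac{188}{19}\right) 36 = - \frac{6768}{19}$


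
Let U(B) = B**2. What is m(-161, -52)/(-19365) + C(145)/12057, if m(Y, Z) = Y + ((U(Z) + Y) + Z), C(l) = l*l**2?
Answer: 3933902021/15565587 ≈ 252.73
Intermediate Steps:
C(l) = l**3
m(Y, Z) = Z + Z**2 + 2*Y (m(Y, Z) = Y + ((Z**2 + Y) + Z) = Y + ((Y + Z**2) + Z) = Y + (Y + Z + Z**2) = Z + Z**2 + 2*Y)
m(-161, -52)/(-19365) + C(145)/12057 = (-52 + (-52)**2 + 2*(-161))/(-19365) + 145**3/12057 = (-52 + 2704 - 322)*(-1/19365) + 3048625*(1/12057) = 2330*(-1/19365) + 3048625/12057 = -466/3873 + 3048625/12057 = 3933902021/15565587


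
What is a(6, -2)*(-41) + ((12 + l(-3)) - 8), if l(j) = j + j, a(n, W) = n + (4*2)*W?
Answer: 408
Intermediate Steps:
a(n, W) = n + 8*W
l(j) = 2*j
a(6, -2)*(-41) + ((12 + l(-3)) - 8) = (6 + 8*(-2))*(-41) + ((12 + 2*(-3)) - 8) = (6 - 16)*(-41) + ((12 - 6) - 8) = -10*(-41) + (6 - 8) = 410 - 2 = 408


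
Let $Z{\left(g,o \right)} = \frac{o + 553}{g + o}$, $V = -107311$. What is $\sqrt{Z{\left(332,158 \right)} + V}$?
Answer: $\frac{i \sqrt{525816790}}{70} \approx 327.58 i$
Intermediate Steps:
$Z{\left(g,o \right)} = \frac{553 + o}{g + o}$
$\sqrt{Z{\left(332,158 \right)} + V} = \sqrt{\frac{553 + 158}{332 + 158} - 107311} = \sqrt{\frac{1}{490} \cdot 711 - 107311} = \sqrt{\frac{711}{490} - 107311} = \sqrt{- \frac{52581679}{490}} = \frac{i \sqrt{525816790}}{70}$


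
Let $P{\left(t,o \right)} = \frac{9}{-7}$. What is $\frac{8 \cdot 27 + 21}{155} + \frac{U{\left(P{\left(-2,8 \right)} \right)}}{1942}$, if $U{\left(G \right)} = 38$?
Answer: $\frac{233072}{150505} \approx 1.5486$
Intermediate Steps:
$P{\left(t,o \right)} = - \frac{9}{7}$ ($P{\left(t,o \right)} = 9 \left(- \frac{1}{7}\right) = - \frac{9}{7}$)
$\frac{8 \cdot 27 + 21}{155} + \frac{U{\left(P{\left(-2,8 \right)} \right)}}{1942} = \frac{8 \cdot 27 + 21}{155} + \frac{38}{1942} = \left(216 + 21\right) \frac{1}{155} + 38 \cdot \frac{1}{1942} = 237 \cdot \frac{1}{155} + \frac{19}{971} = \frac{237}{155} + \frac{19}{971} = \frac{233072}{150505}$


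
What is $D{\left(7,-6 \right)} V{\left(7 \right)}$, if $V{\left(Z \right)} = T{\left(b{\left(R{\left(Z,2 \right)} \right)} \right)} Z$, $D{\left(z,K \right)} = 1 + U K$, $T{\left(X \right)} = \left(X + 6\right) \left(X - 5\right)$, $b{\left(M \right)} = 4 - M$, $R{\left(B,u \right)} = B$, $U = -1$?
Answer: $-1176$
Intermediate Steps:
$T{\left(X \right)} = \left(-5 + X\right) \left(6 + X\right)$ ($T{\left(X \right)} = \left(6 + X\right) \left(-5 + X\right) = \left(-5 + X\right) \left(6 + X\right)$)
$D{\left(z,K \right)} = 1 - K$
$V{\left(Z \right)} = Z \left(-26 + \left(4 - Z\right)^{2} - Z\right)$ ($V{\left(Z \right)} = \left(-30 - \left(-4 + Z\right) + \left(4 - Z\right)^{2}\right) Z = \left(-26 + \left(4 - Z\right)^{2} - Z\right) Z = Z \left(-26 + \left(4 - Z\right)^{2} - Z\right)$)
$D{\left(7,-6 \right)} V{\left(7 \right)} = \left(1 - -6\right) 7 \left(-10 + 7^{2} - 63\right) = \left(1 + 6\right) 7 \left(-10 + 49 - 63\right) = 7 \cdot 7 \left(-24\right) = 7 \left(-168\right) = -1176$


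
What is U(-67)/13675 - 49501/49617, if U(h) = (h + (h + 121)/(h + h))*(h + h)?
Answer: -228785431/678512475 ≈ -0.33719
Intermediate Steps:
U(h) = 2*h*(h + (121 + h)/(2*h)) (U(h) = (h + (121 + h)/((2*h)))*(2*h) = (h + (121 + h)*(1/(2*h)))*(2*h) = (h + (121 + h)/(2*h))*(2*h) = 2*h*(h + (121 + h)/(2*h)))
U(-67)/13675 - 49501/49617 = (121 - 67 + 2*(-67)²)/13675 - 49501/49617 = (121 - 67 + 2*4489)*(1/13675) - 49501*1/49617 = (121 - 67 + 8978)*(1/13675) - 49501/49617 = 9032*(1/13675) - 49501/49617 = 9032/13675 - 49501/49617 = -228785431/678512475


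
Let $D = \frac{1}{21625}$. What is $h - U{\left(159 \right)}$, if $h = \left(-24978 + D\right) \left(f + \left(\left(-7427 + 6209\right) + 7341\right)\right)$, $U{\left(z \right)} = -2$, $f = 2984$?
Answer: $- \frac{4919139167393}{21625} \approx -2.2747 \cdot 10^{8}$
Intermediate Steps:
$D = \frac{1}{21625} \approx 4.6243 \cdot 10^{-5}$
$h = - \frac{4919139210643}{21625}$ ($h = \left(-24978 + \frac{1}{21625}\right) \left(2984 + \left(\left(-7427 + 6209\right) + 7341\right)\right) = - \frac{540149249 \left(2984 + \left(-1218 + 7341\right)\right)}{21625} = - \frac{540149249 \left(2984 + 6123\right)}{21625} = \left(- \frac{540149249}{21625}\right) 9107 = - \frac{4919139210643}{21625} \approx -2.2747 \cdot 10^{8}$)
$h - U{\left(159 \right)} = - \frac{4919139210643}{21625} - -2 = - \frac{4919139210643}{21625} + 2 = - \frac{4919139167393}{21625}$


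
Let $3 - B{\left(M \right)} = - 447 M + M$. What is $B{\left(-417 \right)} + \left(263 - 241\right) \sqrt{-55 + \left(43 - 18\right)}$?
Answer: $-185979 + 22 i \sqrt{30} \approx -1.8598 \cdot 10^{5} + 120.5 i$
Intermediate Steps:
$B{\left(M \right)} = 3 + 446 M$ ($B{\left(M \right)} = 3 - \left(- 447 M + M\right) = 3 - - 446 M = 3 + 446 M$)
$B{\left(-417 \right)} + \left(263 - 241\right) \sqrt{-55 + \left(43 - 18\right)} = \left(3 + 446 \left(-417\right)\right) + \left(263 - 241\right) \sqrt{-55 + \left(43 - 18\right)} = \left(3 - 185982\right) + 22 \sqrt{-55 + \left(43 - 18\right)} = -185979 + 22 \sqrt{-55 + 25} = -185979 + 22 \sqrt{-30} = -185979 + 22 i \sqrt{30}$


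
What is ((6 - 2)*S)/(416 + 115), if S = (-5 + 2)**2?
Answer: 4/59 ≈ 0.067797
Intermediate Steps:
S = 9 (S = (-3)**2 = 9)
((6 - 2)*S)/(416 + 115) = ((6 - 2)*9)/(416 + 115) = (4*9)/531 = 36*(1/531) = 4/59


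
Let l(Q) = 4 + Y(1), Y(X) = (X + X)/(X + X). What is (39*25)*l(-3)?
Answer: 4875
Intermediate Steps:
Y(X) = 1 (Y(X) = (2*X)/((2*X)) = (2*X)*(1/(2*X)) = 1)
l(Q) = 5 (l(Q) = 4 + 1 = 5)
(39*25)*l(-3) = (39*25)*5 = 975*5 = 4875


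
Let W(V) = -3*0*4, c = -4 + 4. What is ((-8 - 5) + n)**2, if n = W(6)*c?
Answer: 169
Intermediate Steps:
c = 0
W(V) = 0 (W(V) = 0*4 = 0)
n = 0 (n = 0*0 = 0)
((-8 - 5) + n)**2 = ((-8 - 5) + 0)**2 = (-13 + 0)**2 = (-13)**2 = 169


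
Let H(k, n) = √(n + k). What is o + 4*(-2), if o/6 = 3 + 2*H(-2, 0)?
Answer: 10 + 12*I*√2 ≈ 10.0 + 16.971*I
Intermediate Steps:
H(k, n) = √(k + n)
o = 18 + 12*I*√2 (o = 6*(3 + 2*√(-2 + 0)) = 6*(3 + 2*√(-2)) = 6*(3 + 2*(I*√2)) = 6*(3 + 2*I*√2) = 18 + 12*I*√2 ≈ 18.0 + 16.971*I)
o + 4*(-2) = (18 + 12*I*√2) + 4*(-2) = (18 + 12*I*√2) - 8 = 10 + 12*I*√2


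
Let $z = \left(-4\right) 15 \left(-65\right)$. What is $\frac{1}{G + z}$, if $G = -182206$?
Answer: $- \frac{1}{178306} \approx -5.6083 \cdot 10^{-6}$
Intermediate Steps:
$z = 3900$ ($z = \left(-60\right) \left(-65\right) = 3900$)
$\frac{1}{G + z} = \frac{1}{-182206 + 3900} = \frac{1}{-178306} = - \frac{1}{178306}$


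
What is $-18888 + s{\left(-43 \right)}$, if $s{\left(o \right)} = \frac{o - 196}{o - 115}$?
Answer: $- \frac{2984065}{158} \approx -18887.0$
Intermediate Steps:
$s{\left(o \right)} = \frac{-196 + o}{-115 + o}$
$-18888 + s{\left(-43 \right)} = -18888 + \frac{-196 - 43}{-115 - 43} = -18888 + \frac{1}{-158} \left(-239\right) = -18888 - - \frac{239}{158} = -18888 + \frac{239}{158} = - \frac{2984065}{158}$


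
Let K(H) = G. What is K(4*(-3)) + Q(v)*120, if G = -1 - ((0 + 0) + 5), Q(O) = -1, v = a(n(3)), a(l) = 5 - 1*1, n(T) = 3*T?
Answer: -126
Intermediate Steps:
a(l) = 4 (a(l) = 5 - 1 = 4)
v = 4
G = -6 (G = -1 - (0 + 5) = -1 - 1*5 = -1 - 5 = -6)
K(H) = -6
K(4*(-3)) + Q(v)*120 = -6 - 1*120 = -6 - 120 = -126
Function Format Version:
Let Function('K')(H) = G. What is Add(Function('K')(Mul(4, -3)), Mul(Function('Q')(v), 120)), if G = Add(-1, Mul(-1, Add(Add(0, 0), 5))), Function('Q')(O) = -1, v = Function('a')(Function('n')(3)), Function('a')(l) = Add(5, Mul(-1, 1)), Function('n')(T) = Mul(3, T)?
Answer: -126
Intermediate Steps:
Function('a')(l) = 4 (Function('a')(l) = Add(5, -1) = 4)
v = 4
G = -6 (G = Add(-1, Mul(-1, Add(0, 5))) = Add(-1, Mul(-1, 5)) = Add(-1, -5) = -6)
Function('K')(H) = -6
Add(Function('K')(Mul(4, -3)), Mul(Function('Q')(v), 120)) = Add(-6, Mul(-1, 120)) = Add(-6, -120) = -126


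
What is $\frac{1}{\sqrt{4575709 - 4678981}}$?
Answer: $- \frac{i \sqrt{25818}}{51636} \approx - 0.0031118 i$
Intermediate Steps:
$\frac{1}{\sqrt{4575709 - 4678981}} = \frac{1}{\sqrt{-103272}} = \frac{1}{2 i \sqrt{25818}} = - \frac{i \sqrt{25818}}{51636}$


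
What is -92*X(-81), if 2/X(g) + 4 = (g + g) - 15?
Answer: 184/181 ≈ 1.0166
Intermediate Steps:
X(g) = 2/(-19 + 2*g) (X(g) = 2/(-4 + ((g + g) - 15)) = 2/(-4 + (2*g - 15)) = 2/(-4 + (-15 + 2*g)) = 2/(-19 + 2*g))
-92*X(-81) = -184/(-19 + 2*(-81)) = -184/(-19 - 162) = -184/(-181) = -184*(-1)/181 = -92*(-2/181) = 184/181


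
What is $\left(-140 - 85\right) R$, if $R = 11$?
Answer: $-2475$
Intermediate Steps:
$\left(-140 - 85\right) R = \left(-140 - 85\right) 11 = \left(-225\right) 11 = -2475$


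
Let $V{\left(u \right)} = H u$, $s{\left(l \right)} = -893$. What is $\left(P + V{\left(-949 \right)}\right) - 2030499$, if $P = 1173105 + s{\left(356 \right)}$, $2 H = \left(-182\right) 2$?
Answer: $-685569$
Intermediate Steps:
$H = -182$ ($H = \frac{\left(-182\right) 2}{2} = \frac{1}{2} \left(-364\right) = -182$)
$V{\left(u \right)} = - 182 u$
$P = 1172212$ ($P = 1173105 - 893 = 1172212$)
$\left(P + V{\left(-949 \right)}\right) - 2030499 = \left(1172212 - -172718\right) - 2030499 = \left(1172212 + 172718\right) - 2030499 = 1344930 - 2030499 = -685569$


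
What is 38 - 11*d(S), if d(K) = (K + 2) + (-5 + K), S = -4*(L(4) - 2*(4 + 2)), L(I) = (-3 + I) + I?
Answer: -545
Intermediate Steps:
L(I) = -3 + 2*I
S = 28 (S = -4*((-3 + 2*4) - 2*(4 + 2)) = -4*((-3 + 8) - 2*6) = -4*(5 - 12) = -4*(-7) = 28)
d(K) = -3 + 2*K (d(K) = (2 + K) + (-5 + K) = -3 + 2*K)
38 - 11*d(S) = 38 - 11*(-3 + 2*28) = 38 - 11*(-3 + 56) = 38 - 11*53 = 38 - 583 = -545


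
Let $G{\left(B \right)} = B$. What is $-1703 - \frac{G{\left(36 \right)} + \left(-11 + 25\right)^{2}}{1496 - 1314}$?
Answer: $- \frac{155089}{91} \approx -1704.3$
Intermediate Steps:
$-1703 - \frac{G{\left(36 \right)} + \left(-11 + 25\right)^{2}}{1496 - 1314} = -1703 - \frac{36 + \left(-11 + 25\right)^{2}}{1496 - 1314} = -1703 - \frac{36 + 14^{2}}{182} = -1703 - \left(36 + 196\right) \frac{1}{182} = -1703 - 232 \cdot \frac{1}{182} = -1703 - \frac{116}{91} = - \frac{155089}{91}$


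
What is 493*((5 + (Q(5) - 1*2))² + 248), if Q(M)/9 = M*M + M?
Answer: 36865061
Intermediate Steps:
Q(M) = 9*M + 9*M² (Q(M) = 9*(M*M + M) = 9*(M² + M) = 9*(M + M²) = 9*M + 9*M²)
493*((5 + (Q(5) - 1*2))² + 248) = 493*((5 + (9*5*(1 + 5) - 1*2))² + 248) = 493*((5 + (9*5*6 - 2))² + 248) = 493*((5 + (270 - 2))² + 248) = 493*((5 + 268)² + 248) = 493*(273² + 248) = 493*(74529 + 248) = 493*74777 = 36865061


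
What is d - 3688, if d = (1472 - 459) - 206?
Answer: -2881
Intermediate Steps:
d = 807 (d = 1013 - 206 = 807)
d - 3688 = 807 - 3688 = -2881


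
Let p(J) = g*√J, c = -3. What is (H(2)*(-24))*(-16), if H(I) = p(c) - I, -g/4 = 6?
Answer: -768 - 9216*I*√3 ≈ -768.0 - 15963.0*I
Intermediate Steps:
g = -24 (g = -4*6 = -24)
p(J) = -24*√J
H(I) = -I - 24*I*√3 (H(I) = -24*I*√3 - I = -I - 24*I*√3)
(H(2)*(-24))*(-16) = ((-1*2 - 24*I*√3)*(-24))*(-16) = ((-2 - 24*I*√3)*(-24))*(-16) = (48 + 576*I*√3)*(-16) = -768 - 9216*I*√3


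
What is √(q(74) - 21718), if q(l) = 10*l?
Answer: I*√20978 ≈ 144.84*I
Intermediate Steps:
√(q(74) - 21718) = √(10*74 - 21718) = √(740 - 21718) = √(-20978) = I*√20978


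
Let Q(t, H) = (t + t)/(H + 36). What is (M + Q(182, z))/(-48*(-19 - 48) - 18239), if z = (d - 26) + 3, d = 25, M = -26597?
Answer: 505161/285437 ≈ 1.7698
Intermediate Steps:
z = 2 (z = (25 - 26) + 3 = -1 + 3 = 2)
Q(t, H) = 2*t/(36 + H) (Q(t, H) = (2*t)/(36 + H) = 2*t/(36 + H))
(M + Q(182, z))/(-48*(-19 - 48) - 18239) = (-26597 + 2*182/(36 + 2))/(-48*(-19 - 48) - 18239) = (-26597 + 2*182/38)/(-48*(-67) - 18239) = (-26597 + 2*182*(1/38))/(3216 - 18239) = (-26597 + 182/19)/(-15023) = -505161/19*(-1/15023) = 505161/285437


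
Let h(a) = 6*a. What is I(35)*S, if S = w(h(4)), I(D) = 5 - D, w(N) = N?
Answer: -720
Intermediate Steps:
S = 24 (S = 6*4 = 24)
I(35)*S = (5 - 1*35)*24 = (5 - 35)*24 = -30*24 = -720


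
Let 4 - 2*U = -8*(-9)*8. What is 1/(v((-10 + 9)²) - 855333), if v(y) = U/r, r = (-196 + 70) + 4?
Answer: -61/52175170 ≈ -1.1691e-6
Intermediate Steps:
U = -286 (U = 2 - (-8*(-9))*8/2 = 2 - 36*8 = 2 - ½*576 = 2 - 288 = -286)
r = -122 (r = -126 + 4 = -122)
v(y) = 143/61 (v(y) = -286/(-122) = -286*(-1/122) = 143/61)
1/(v((-10 + 9)²) - 855333) = 1/(143/61 - 855333) = 1/(-52175170/61) = -61/52175170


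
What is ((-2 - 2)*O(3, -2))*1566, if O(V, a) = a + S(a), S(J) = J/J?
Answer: 6264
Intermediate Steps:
S(J) = 1
O(V, a) = 1 + a (O(V, a) = a + 1 = 1 + a)
((-2 - 2)*O(3, -2))*1566 = ((-2 - 2)*(1 - 2))*1566 = -4*(-1)*1566 = 4*1566 = 6264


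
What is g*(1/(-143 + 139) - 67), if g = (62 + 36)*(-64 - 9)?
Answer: 962213/2 ≈ 4.8111e+5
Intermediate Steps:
g = -7154 (g = 98*(-73) = -7154)
g*(1/(-143 + 139) - 67) = -7154*(1/(-143 + 139) - 67) = -7154*(1/(-4) - 67) = -7154*(-¼ - 67) = -7154*(-269/4) = 962213/2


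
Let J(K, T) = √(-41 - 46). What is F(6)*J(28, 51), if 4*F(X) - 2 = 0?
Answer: I*√87/2 ≈ 4.6637*I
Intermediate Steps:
J(K, T) = I*√87 (J(K, T) = √(-87) = I*√87)
F(X) = ½ (F(X) = ½ + (¼)*0 = ½ + 0 = ½)
F(6)*J(28, 51) = (I*√87)/2 = I*√87/2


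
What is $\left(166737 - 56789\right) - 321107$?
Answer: $-211159$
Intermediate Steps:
$\left(166737 - 56789\right) - 321107 = 109948 - 321107 = -211159$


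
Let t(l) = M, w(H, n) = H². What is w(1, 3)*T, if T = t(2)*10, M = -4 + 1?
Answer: -30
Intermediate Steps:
M = -3
t(l) = -3
T = -30 (T = -3*10 = -30)
w(1, 3)*T = 1²*(-30) = 1*(-30) = -30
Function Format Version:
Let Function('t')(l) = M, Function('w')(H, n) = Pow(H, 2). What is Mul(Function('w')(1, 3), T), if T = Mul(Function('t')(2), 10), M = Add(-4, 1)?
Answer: -30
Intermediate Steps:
M = -3
Function('t')(l) = -3
T = -30 (T = Mul(-3, 10) = -30)
Mul(Function('w')(1, 3), T) = Mul(Pow(1, 2), -30) = Mul(1, -30) = -30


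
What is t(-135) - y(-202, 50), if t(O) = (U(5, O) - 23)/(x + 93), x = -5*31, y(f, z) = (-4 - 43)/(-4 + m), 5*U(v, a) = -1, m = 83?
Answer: 11867/12245 ≈ 0.96913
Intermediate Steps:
U(v, a) = -⅕ (U(v, a) = (⅕)*(-1) = -⅕)
y(f, z) = -47/79 (y(f, z) = (-4 - 43)/(-4 + 83) = -47/79)
x = -155
t(O) = 58/155 (t(O) = (-⅕ - 23)/(-155 + 93) = -116/5/(-62) = -116/5*(-1/62) = 58/155)
t(-135) - y(-202, 50) = 58/155 - 1*(-47/79) = 58/155 + 47/79 = 11867/12245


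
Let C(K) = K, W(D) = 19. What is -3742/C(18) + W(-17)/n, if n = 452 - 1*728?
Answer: -172189/828 ≈ -207.96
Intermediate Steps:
n = -276 (n = 452 - 728 = -276)
-3742/C(18) + W(-17)/n = -3742/18 + 19/(-276) = -3742*1/18 + 19*(-1/276) = -1871/9 - 19/276 = -172189/828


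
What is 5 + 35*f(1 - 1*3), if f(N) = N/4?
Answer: -25/2 ≈ -12.500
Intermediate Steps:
f(N) = N/4 (f(N) = N*(1/4) = N/4)
5 + 35*f(1 - 1*3) = 5 + 35*((1 - 1*3)/4) = 5 + 35*((1 - 3)/4) = 5 + 35*((1/4)*(-2)) = 5 + 35*(-1/2) = 5 - 35/2 = -25/2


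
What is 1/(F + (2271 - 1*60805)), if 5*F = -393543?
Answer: -5/686213 ≈ -7.2864e-6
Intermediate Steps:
F = -393543/5 (F = (⅕)*(-393543) = -393543/5 ≈ -78709.)
1/(F + (2271 - 1*60805)) = 1/(-393543/5 + (2271 - 1*60805)) = 1/(-393543/5 + (2271 - 60805)) = 1/(-393543/5 - 58534) = 1/(-686213/5) = -5/686213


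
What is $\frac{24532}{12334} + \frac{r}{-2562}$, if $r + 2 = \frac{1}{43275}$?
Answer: $\frac{194353130569}{97676954550} \approx 1.9898$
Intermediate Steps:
$r = - \frac{86549}{43275}$ ($r = -2 + \frac{1}{43275} = - \frac{86549}{43275} \approx -2.0$)
$\frac{24532}{12334} + \frac{r}{-2562} = \frac{24532}{12334} - \frac{86549}{43275 \left(-2562\right)} = 24532 \cdot \frac{1}{12334} - - \frac{86549}{110870550} = \frac{12266}{6167} + \frac{86549}{110870550} = \frac{194353130569}{97676954550}$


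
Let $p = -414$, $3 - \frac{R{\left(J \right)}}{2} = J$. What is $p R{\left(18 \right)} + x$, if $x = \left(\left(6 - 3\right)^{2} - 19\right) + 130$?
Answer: $12540$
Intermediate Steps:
$R{\left(J \right)} = 6 - 2 J$
$x = 120$ ($x = \left(3^{2} - 19\right) + 130 = \left(9 - 19\right) + 130 = -10 + 130 = 120$)
$p R{\left(18 \right)} + x = - 414 \left(6 - 36\right) + 120 = \left(-414\right) \left(-30\right) + 120 = 12420 + 120 = 12540$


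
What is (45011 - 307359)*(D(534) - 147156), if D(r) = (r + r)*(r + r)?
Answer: -260634342864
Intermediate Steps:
D(r) = 4*r**2 (D(r) = (2*r)*(2*r) = 4*r**2)
(45011 - 307359)*(D(534) - 147156) = (45011 - 307359)*(4*534**2 - 147156) = -262348*(4*285156 - 147156) = -262348*(1140624 - 147156) = -262348*993468 = -260634342864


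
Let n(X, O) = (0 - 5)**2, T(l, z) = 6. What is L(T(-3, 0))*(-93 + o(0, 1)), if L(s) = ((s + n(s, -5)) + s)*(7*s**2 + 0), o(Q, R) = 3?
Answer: -839160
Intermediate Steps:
n(X, O) = 25 (n(X, O) = (-5)**2 = 25)
L(s) = 7*s**2*(25 + 2*s) (L(s) = ((s + 25) + s)*(7*s**2 + 0) = ((25 + s) + s)*(7*s**2) = (25 + 2*s)*(7*s**2) = 7*s**2*(25 + 2*s))
L(T(-3, 0))*(-93 + o(0, 1)) = (6**2*(175 + 14*6))*(-93 + 3) = (36*(175 + 84))*(-90) = (36*259)*(-90) = 9324*(-90) = -839160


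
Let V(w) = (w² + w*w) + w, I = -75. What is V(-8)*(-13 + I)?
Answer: -10560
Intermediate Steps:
V(w) = w + 2*w² (V(w) = (w² + w²) + w = 2*w² + w = w + 2*w²)
V(-8)*(-13 + I) = (-8*(1 + 2*(-8)))*(-13 - 75) = -8*(1 - 16)*(-88) = -8*(-15)*(-88) = 120*(-88) = -10560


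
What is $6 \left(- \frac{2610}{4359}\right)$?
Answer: $- \frac{5220}{1453} \approx -3.5926$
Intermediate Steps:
$6 \left(- \frac{2610}{4359}\right) = 6 \left(\left(-2610\right) \frac{1}{4359}\right) = 6 \left(- \frac{870}{1453}\right) = - \frac{5220}{1453}$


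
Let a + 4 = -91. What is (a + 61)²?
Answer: 1156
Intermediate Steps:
a = -95 (a = -4 - 91 = -95)
(a + 61)² = (-95 + 61)² = (-34)² = 1156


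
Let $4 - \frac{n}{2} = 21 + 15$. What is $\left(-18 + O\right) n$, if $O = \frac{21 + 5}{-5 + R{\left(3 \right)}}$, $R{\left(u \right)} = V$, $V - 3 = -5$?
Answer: $\frac{9728}{7} \approx 1389.7$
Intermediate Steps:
$V = -2$ ($V = 3 - 5 = -2$)
$R{\left(u \right)} = -2$
$O = - \frac{26}{7}$ ($O = \frac{21 + 5}{-5 - 2} = \frac{26}{-7} = 26 \left(- \frac{1}{7}\right) = - \frac{26}{7} \approx -3.7143$)
$n = -64$ ($n = 8 - 2 \left(21 + 15\right) = 8 - 72 = -64$)
$\left(-18 + O\right) n = \left(-18 - \frac{26}{7}\right) \left(-64\right) = \left(- \frac{152}{7}\right) \left(-64\right) = \frac{9728}{7}$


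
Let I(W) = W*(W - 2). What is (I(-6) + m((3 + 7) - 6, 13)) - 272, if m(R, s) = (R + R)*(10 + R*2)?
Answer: -80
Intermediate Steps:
I(W) = W*(-2 + W)
m(R, s) = 2*R*(10 + 2*R) (m(R, s) = (2*R)*(10 + 2*R) = 2*R*(10 + 2*R))
(I(-6) + m((3 + 7) - 6, 13)) - 272 = (-6*(-2 - 6) + 4*((3 + 7) - 6)*(5 + ((3 + 7) - 6))) - 272 = (-6*(-8) + 4*(10 - 6)*(5 + (10 - 6))) - 272 = (48 + 4*4*(5 + 4)) - 272 = (48 + 4*4*9) - 272 = (48 + 144) - 272 = 192 - 272 = -80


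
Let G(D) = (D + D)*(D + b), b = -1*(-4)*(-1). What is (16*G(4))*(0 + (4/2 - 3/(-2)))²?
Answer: 0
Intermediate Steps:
b = -4 (b = 4*(-1) = -4)
G(D) = 2*D*(-4 + D) (G(D) = (D + D)*(D - 4) = (2*D)*(-4 + D) = 2*D*(-4 + D))
(16*G(4))*(0 + (4/2 - 3/(-2)))² = (16*(2*4*(-4 + 4)))*(0 + (4/2 - 3/(-2)))² = (16*(2*4*0))*(0 + (4*(½) - 3*(-½)))² = (16*0)*(0 + (2 + 3/2))² = 0*(0 + 7/2)² = 0*(7/2)² = 0*(49/4) = 0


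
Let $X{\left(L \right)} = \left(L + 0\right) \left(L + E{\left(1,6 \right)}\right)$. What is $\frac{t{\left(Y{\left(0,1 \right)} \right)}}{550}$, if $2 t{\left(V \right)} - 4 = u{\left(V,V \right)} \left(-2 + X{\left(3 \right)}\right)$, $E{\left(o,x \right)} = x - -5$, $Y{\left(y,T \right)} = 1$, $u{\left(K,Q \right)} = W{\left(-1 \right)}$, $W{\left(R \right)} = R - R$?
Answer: $\frac{1}{275} \approx 0.0036364$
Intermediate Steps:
$W{\left(R \right)} = 0$
$u{\left(K,Q \right)} = 0$
$E{\left(o,x \right)} = 5 + x$ ($E{\left(o,x \right)} = x + 5 = 5 + x$)
$X{\left(L \right)} = L \left(11 + L\right)$ ($X{\left(L \right)} = \left(L + 0\right) \left(L + \left(5 + 6\right)\right) = L \left(L + 11\right) = L \left(11 + L\right)$)
$t{\left(V \right)} = 2$ ($t{\left(V \right)} = 2 + \frac{0 \left(-2 + 3 \left(11 + 3\right)\right)}{2} = 2 + \frac{0 \left(-2 + 3 \cdot 14\right)}{2} = 2 + \frac{0 \left(-2 + 42\right)}{2} = 2 + \frac{0 \cdot 40}{2} = 2 + \frac{1}{2} \cdot 0 = 2 + 0 = 2$)
$\frac{t{\left(Y{\left(0,1 \right)} \right)}}{550} = \frac{2}{550} = 2 \cdot \frac{1}{550} = \frac{1}{275}$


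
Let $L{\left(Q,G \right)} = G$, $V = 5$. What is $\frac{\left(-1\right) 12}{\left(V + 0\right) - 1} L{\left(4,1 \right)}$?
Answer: $-3$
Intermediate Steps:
$\frac{\left(-1\right) 12}{\left(V + 0\right) - 1} L{\left(4,1 \right)} = \frac{\left(-1\right) 12}{\left(5 + 0\right) - 1} \cdot 1 = \frac{1}{5 - 1} \left(-12\right) 1 = \frac{1}{4} \left(-12\right) 1 = \left(-3\right) 1 = -3$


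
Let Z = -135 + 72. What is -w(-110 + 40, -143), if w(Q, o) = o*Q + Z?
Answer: -9947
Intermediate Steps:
Z = -63
w(Q, o) = -63 + Q*o (w(Q, o) = o*Q - 63 = Q*o - 63 = -63 + Q*o)
-w(-110 + 40, -143) = -(-63 + (-110 + 40)*(-143)) = -(-63 - 70*(-143)) = -(-63 + 10010) = -1*9947 = -9947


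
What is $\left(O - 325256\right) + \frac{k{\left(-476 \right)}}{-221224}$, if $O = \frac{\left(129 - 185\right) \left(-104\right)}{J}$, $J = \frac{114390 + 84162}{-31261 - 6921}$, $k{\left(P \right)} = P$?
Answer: $- \frac{447996580345499}{1372639614} \approx -3.2638 \cdot 10^{5}$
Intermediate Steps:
$J = - \frac{99276}{19091}$ ($J = \frac{198552}{-38182} = 198552 \left(- \frac{1}{38182}\right) = - \frac{99276}{19091} \approx -5.2001$)
$O = - \frac{27796496}{24819}$ ($O = \frac{\left(129 - 185\right) \left(-104\right)}{- \frac{99276}{19091}} = \left(-56\right) \left(-104\right) \left(- \frac{19091}{99276}\right) = 5824 \left(- \frac{19091}{99276}\right) = - \frac{27796496}{24819} \approx -1120.0$)
$\left(O - 325256\right) + \frac{k{\left(-476 \right)}}{-221224} = \left(- \frac{27796496}{24819} - 325256\right) - \frac{476}{-221224} = - \frac{8100325160}{24819} - - \frac{119}{55306} = - \frac{8100325160}{24819} + \frac{119}{55306} = - \frac{447996580345499}{1372639614}$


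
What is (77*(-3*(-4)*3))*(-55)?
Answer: -152460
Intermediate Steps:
(77*(-3*(-4)*3))*(-55) = (77*(12*3))*(-55) = (77*36)*(-55) = 2772*(-55) = -152460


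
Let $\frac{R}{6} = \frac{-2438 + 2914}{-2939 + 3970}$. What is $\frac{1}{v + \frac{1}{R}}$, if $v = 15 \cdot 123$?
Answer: $\frac{2856}{5270351} \approx 0.0005419$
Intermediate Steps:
$R = \frac{2856}{1031}$ ($R = 6 \frac{-2438 + 2914}{-2939 + 3970} = 6 \cdot \frac{476}{1031} = \frac{2856}{1031} \approx 2.7701$)
$v = 1845$
$\frac{1}{v + \frac{1}{R}} = \frac{1}{1845 + \frac{1}{\frac{2856}{1031}}} = \frac{1}{1845 + \frac{1031}{2856}} = \frac{1}{\frac{5270351}{2856}} = \frac{2856}{5270351}$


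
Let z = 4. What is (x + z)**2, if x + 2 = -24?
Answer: 484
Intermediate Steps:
x = -26 (x = -2 - 24 = -26)
(x + z)**2 = (-26 + 4)**2 = (-22)**2 = 484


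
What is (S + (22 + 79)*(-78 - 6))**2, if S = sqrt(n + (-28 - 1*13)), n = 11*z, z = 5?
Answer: (8484 - sqrt(14))**2 ≈ 7.1915e+7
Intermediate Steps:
n = 55 (n = 11*5 = 55)
S = sqrt(14) (S = sqrt(55 + (-28 - 1*13)) = sqrt(55 + (-28 - 13)) = sqrt(55 - 41) = sqrt(14) ≈ 3.7417)
(S + (22 + 79)*(-78 - 6))**2 = (sqrt(14) + (22 + 79)*(-78 - 6))**2 = (sqrt(14) + 101*(-84))**2 = (sqrt(14) - 8484)**2 = (-8484 + sqrt(14))**2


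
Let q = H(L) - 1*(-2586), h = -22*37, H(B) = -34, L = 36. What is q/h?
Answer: -116/37 ≈ -3.1351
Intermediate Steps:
h = -814
q = 2552 (q = -34 - 1*(-2586) = -34 + 2586 = 2552)
q/h = 2552/(-814) = 2552*(-1/814) = -116/37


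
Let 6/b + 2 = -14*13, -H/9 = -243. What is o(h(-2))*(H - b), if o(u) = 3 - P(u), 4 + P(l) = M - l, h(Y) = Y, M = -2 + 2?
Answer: 1006035/92 ≈ 10935.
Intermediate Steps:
H = 2187 (H = -9*(-243) = 2187)
M = 0
b = -3/92 (b = 6/(-2 - 14*13) = 6/(-2 - 182) = 6/(-184) = 6*(-1/184) = -3/92 ≈ -0.032609)
P(l) = -4 - l (P(l) = -4 + (0 - l) = -4 - l)
o(u) = 7 + u (o(u) = 3 - (-4 - u) = 3 + (4 + u) = 7 + u)
o(h(-2))*(H - b) = (7 - 2)*(2187 - 1*(-3/92)) = 5*(2187 + 3/92) = 5*(201207/92) = 1006035/92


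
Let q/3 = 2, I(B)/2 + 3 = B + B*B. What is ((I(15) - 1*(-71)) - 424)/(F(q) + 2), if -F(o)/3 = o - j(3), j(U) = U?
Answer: -121/7 ≈ -17.286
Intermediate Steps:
I(B) = -6 + 2*B + 2*B² (I(B) = -6 + 2*(B + B*B) = -6 + 2*(B + B²) = -6 + (2*B + 2*B²) = -6 + 2*B + 2*B²)
q = 6 (q = 3*2 = 6)
F(o) = 9 - 3*o (F(o) = -3*(o - 1*3) = -3*(o - 3) = -3*(-3 + o) = 9 - 3*o)
((I(15) - 1*(-71)) - 424)/(F(q) + 2) = (((-6 + 2*15 + 2*15²) - 1*(-71)) - 424)/((9 - 3*6) + 2) = (((-6 + 30 + 2*225) + 71) - 424)/((9 - 18) + 2) = (((-6 + 30 + 450) + 71) - 424)/(-9 + 2) = ((474 + 71) - 424)/(-7) = (545 - 424)*(-⅐) = 121*(-⅐) = -121/7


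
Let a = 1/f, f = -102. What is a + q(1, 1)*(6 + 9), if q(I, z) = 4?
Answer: 6119/102 ≈ 59.990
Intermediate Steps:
a = -1/102 (a = 1/(-102) = -1/102 ≈ -0.0098039)
a + q(1, 1)*(6 + 9) = -1/102 + 4*(6 + 9) = -1/102 + 4*15 = -1/102 + 60 = 6119/102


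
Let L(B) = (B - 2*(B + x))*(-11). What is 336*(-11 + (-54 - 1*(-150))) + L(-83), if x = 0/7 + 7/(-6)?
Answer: 82864/3 ≈ 27621.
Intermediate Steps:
x = -7/6 (x = 0*(1/7) + 7*(-1/6) = 0 - 7/6 = -7/6 ≈ -1.1667)
L(B) = -77/3 + 11*B (L(B) = (B - 2*(B - 7/6))*(-11) = (B - 2*(-7/6 + B))*(-11) = (B + (7/3 - 2*B))*(-11) = (7/3 - B)*(-11) = -77/3 + 11*B)
336*(-11 + (-54 - 1*(-150))) + L(-83) = 336*(-11 + (-54 - 1*(-150))) + (-77/3 + 11*(-83)) = 336*(-11 + (-54 + 150)) + (-77/3 - 913) = 336*(-11 + 96) - 2816/3 = 336*85 - 2816/3 = 28560 - 2816/3 = 82864/3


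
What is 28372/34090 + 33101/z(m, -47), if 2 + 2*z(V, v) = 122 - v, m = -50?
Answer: 1130782152/2846515 ≈ 397.25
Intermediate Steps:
z(V, v) = 60 - v/2 (z(V, v) = -1 + (122 - v)/2 = -1 + (61 - v/2) = 60 - v/2)
28372/34090 + 33101/z(m, -47) = 28372/34090 + 33101/(60 - 1/2*(-47)) = 28372*(1/34090) + 33101/(60 + 47/2) = 14186/17045 + 33101/(167/2) = 14186/17045 + 33101*(2/167) = 14186/17045 + 66202/167 = 1130782152/2846515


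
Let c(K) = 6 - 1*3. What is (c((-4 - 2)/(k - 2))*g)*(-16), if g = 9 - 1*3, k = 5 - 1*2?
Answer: -288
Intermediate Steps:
k = 3 (k = 5 - 2 = 3)
g = 6 (g = 9 - 3 = 6)
c(K) = 3 (c(K) = 6 - 3 = 3)
(c((-4 - 2)/(k - 2))*g)*(-16) = (3*6)*(-16) = 18*(-16) = -288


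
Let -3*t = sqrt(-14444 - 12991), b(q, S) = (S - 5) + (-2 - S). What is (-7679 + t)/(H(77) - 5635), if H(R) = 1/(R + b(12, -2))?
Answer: 537530/394449 + 70*I*sqrt(27435)/1183347 ≈ 1.3627 + 0.009798*I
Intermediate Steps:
b(q, S) = -7 (b(q, S) = (-5 + S) + (-2 - S) = -7)
t = -I*sqrt(27435)/3 (t = -sqrt(-14444 - 12991)/3 = -I*sqrt(27435)/3 ≈ -55.212*I)
H(R) = 1/(-7 + R) (H(R) = 1/(R - 7) = 1/(-7 + R))
(-7679 + t)/(H(77) - 5635) = (-7679 - I*sqrt(27435)/3)/(1/(-7 + 77) - 5635) = (-7679 - I*sqrt(27435)/3)/(1/70 - 5635) = (-7679 - I*sqrt(27435)/3)/(-394449/70) = (-7679 - I*sqrt(27435)/3)*(-70/394449) = 537530/394449 + 70*I*sqrt(27435)/1183347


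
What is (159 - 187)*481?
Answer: -13468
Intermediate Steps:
(159 - 187)*481 = -28*481 = -13468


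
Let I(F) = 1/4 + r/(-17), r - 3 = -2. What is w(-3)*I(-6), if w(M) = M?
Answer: -39/68 ≈ -0.57353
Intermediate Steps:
r = 1 (r = 3 - 2 = 1)
I(F) = 13/68 (I(F) = 1/4 + 1/(-17) = 1*(¼) + 1*(-1/17) = ¼ - 1/17 = 13/68)
w(-3)*I(-6) = -3*13/68 = -39/68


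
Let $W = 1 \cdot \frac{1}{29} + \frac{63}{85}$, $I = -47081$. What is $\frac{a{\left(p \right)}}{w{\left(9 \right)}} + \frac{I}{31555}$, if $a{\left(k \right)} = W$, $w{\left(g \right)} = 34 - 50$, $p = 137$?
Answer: $- \frac{9586039}{6222646} \approx -1.5405$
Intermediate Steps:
$w{\left(g \right)} = -16$ ($w{\left(g \right)} = 34 - 50 = -16$)
$W = \frac{1912}{2465}$ ($W = 1 \cdot \frac{1}{29} + 63 \cdot \frac{1}{85} = \frac{1}{29} + \frac{63}{85} = \frac{1912}{2465} \approx 0.77566$)
$a{\left(k \right)} = \frac{1912}{2465}$
$\frac{a{\left(p \right)}}{w{\left(9 \right)}} + \frac{I}{31555} = \frac{1912}{2465 \left(-16\right)} - \frac{47081}{31555} = \frac{1912}{2465} \left(- \frac{1}{16}\right) - \frac{47081}{31555} = - \frac{239}{4930} - \frac{47081}{31555} = - \frac{9586039}{6222646}$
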